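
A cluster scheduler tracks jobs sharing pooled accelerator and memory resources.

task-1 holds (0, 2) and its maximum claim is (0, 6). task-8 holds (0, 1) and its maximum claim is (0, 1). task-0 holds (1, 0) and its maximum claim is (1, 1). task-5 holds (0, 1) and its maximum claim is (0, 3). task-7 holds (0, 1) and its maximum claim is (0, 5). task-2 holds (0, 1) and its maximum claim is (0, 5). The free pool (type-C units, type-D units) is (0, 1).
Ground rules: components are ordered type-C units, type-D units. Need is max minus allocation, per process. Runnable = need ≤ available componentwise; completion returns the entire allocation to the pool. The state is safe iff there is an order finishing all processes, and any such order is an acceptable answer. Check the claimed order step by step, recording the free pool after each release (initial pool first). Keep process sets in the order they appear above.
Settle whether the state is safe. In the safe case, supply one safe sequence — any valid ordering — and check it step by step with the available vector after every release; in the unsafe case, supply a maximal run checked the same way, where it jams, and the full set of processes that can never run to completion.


UNSAFE.
Key observation: type-D units is the bottleneck — with task-8, task-0, task-5 done the pool holds (1, 3), short of every remaining need.
Going as far as possible: task-8, task-0, task-5; after that, nothing fits. Check, step by step:
  pool = (0, 1)
  task-8: need (0, 0) fits (0, 1); releases (0, 1), pool now (0, 2)
  task-0: need (0, 1) fits (0, 2); releases (1, 0), pool now (1, 2)
  task-5: need (0, 2) fits (1, 2); releases (0, 1), pool now (1, 3)
  blocked: task-1 wants (0, 4), pool (1, 3) — not enough type-D units
  blocked: task-7 wants (0, 4), pool (1, 3) — not enough type-D units
  blocked: task-2 wants (0, 4), pool (1, 3) — not enough type-D units
Permanently blocked: task-1, task-7 and task-2.


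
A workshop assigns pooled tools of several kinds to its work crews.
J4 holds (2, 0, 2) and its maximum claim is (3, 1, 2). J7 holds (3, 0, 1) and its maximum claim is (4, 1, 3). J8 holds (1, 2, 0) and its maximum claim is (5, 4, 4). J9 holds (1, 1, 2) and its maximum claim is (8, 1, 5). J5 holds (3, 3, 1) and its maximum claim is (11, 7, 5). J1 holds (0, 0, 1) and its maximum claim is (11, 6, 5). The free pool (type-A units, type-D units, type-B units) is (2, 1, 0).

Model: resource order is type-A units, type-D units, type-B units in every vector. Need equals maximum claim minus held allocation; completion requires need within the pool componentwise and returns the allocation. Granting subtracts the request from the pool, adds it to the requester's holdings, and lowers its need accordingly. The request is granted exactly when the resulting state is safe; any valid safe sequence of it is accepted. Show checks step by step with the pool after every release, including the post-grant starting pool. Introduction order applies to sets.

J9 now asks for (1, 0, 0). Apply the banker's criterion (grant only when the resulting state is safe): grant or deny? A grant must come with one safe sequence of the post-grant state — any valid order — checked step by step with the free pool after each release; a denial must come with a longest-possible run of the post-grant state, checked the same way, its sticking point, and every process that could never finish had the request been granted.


GRANT: granting preserves safety; a valid post-grant sequence is J4, J7, J9, J8, J5, J1.
Key observation: with (1, 1, 0) left after the transfer, J4 can run at once — the state stays safe.
Check on the post-grant state, step by step:
  pool = (1, 1, 0)
  run J4 (needs (1, 1, 0), free (1, 1, 0)); after release of (2, 0, 2) the pool is (3, 1, 2)
  run J7 (needs (1, 1, 2), free (3, 1, 2)); after release of (3, 0, 1) the pool is (6, 1, 3)
  run J9 (needs (6, 0, 3), free (6, 1, 3)); after release of (2, 1, 2) the pool is (8, 2, 5)
  run J8 (needs (4, 2, 4), free (8, 2, 5)); after release of (1, 2, 0) the pool is (9, 4, 5)
  run J5 (needs (8, 4, 4), free (9, 4, 5)); after release of (3, 3, 1) the pool is (12, 7, 6)
  run J1 (needs (11, 6, 4), free (12, 7, 6)); after release of (0, 0, 1) the pool is (12, 7, 7)


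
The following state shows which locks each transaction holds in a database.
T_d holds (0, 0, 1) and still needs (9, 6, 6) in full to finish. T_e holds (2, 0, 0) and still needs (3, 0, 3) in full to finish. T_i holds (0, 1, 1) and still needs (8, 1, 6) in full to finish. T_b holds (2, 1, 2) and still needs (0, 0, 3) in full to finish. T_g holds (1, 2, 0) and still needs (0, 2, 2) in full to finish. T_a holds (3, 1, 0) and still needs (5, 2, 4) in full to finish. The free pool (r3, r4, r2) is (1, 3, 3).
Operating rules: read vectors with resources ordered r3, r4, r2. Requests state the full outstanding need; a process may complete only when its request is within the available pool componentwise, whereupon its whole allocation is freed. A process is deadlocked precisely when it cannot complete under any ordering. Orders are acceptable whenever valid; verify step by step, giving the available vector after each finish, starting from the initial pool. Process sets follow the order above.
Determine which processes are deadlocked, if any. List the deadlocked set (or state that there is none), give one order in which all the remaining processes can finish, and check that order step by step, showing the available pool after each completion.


Deadlocked set: T_d and T_i.
Key observation: once T_b, T_e, T_a, T_g finish, the pool peaks at (9, 7, 5) — and every remaining process still needs more r2 than that.
The rest can finish in the order T_b, T_e, T_a, T_g. Step-by-step check:
  pool = (1, 3, 3)
  T_b: need (0, 0, 3) fits (1, 3, 3); releases (2, 1, 2), pool now (3, 4, 5)
  T_e: need (3, 0, 3) fits (3, 4, 5); releases (2, 0, 0), pool now (5, 4, 5)
  T_a: need (5, 2, 4) fits (5, 4, 5); releases (3, 1, 0), pool now (8, 5, 5)
  T_g: need (0, 2, 2) fits (8, 5, 5); releases (1, 2, 0), pool now (9, 7, 5)
The stuck group stays short no matter what:
  T_d still needs (9, 6, 6) but only (9, 7, 5) is free — short on r2
  T_i still needs (8, 1, 6) but only (9, 7, 5) is free — short on r2


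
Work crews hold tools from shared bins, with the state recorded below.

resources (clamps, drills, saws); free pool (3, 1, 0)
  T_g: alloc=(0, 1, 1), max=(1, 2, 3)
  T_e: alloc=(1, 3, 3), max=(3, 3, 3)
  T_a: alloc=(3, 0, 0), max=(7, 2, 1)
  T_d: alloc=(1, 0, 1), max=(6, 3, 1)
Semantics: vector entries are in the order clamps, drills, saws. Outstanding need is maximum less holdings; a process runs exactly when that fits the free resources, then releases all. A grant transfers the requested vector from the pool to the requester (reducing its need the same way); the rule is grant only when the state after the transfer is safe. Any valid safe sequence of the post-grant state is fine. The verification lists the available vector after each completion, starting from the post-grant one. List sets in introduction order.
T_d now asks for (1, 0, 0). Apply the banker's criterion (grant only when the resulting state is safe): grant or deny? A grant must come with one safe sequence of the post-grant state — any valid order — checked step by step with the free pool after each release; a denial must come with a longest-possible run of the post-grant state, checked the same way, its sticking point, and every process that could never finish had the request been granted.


DENY — the pretend-granted state is unsafe.
Key observation: once T_e, T_g finish, the pool peaks at (3, 5, 4) — and every remaining process still needs more clamps than that.
Pretend the grant happened; the run T_e, T_g goes as far as possible. Step-by-step check:
  pool = (2, 1, 0)
  T_e: need (2, 0, 0) fits (2, 1, 0); releases (1, 3, 3), pool now (3, 4, 3)
  T_g: need (1, 1, 2) fits (3, 4, 3); releases (0, 1, 1), pool now (3, 5, 4)
  T_a cannot run: need (4, 2, 1) vs free (3, 5, 4) (insufficient clamps)
  T_d cannot run: need (4, 3, 0) vs free (3, 5, 4) (insufficient clamps)
Post-grant, the permanently blocked set is T_a and T_d.


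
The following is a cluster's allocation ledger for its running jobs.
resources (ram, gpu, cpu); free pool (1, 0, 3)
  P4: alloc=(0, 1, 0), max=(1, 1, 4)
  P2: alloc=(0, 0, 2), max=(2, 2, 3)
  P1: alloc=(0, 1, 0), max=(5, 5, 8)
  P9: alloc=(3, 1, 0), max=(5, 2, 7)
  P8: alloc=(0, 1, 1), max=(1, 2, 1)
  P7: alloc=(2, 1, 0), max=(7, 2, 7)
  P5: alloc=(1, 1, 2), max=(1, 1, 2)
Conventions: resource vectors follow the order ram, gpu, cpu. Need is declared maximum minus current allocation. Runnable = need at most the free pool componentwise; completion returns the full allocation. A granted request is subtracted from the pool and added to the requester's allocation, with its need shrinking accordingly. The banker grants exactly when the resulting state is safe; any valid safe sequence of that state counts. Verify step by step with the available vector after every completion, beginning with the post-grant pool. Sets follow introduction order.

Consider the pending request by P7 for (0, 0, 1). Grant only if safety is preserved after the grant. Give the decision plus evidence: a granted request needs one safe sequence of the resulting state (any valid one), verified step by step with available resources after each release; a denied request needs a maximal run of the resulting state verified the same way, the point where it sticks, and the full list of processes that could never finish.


GRANT. The post-grant state is safe; one safe sequence: P5, P8, P2, P9, P4, P7, P1.
Key observation: even at the reduced pool (1, 0, 2), P5 fits immediately, so safety survives the grant.
Step-by-step check of the post-grant state:
  pool = (1, 0, 2)
  P5 needs (0, 0, 0) <= (1, 0, 2) -> finishes; pool += (1, 1, 2) = (2, 1, 4)
  P8 needs (1, 1, 0) <= (2, 1, 4) -> finishes; pool += (0, 1, 1) = (2, 2, 5)
  P2 needs (2, 2, 1) <= (2, 2, 5) -> finishes; pool += (0, 0, 2) = (2, 2, 7)
  P9 needs (2, 1, 7) <= (2, 2, 7) -> finishes; pool += (3, 1, 0) = (5, 3, 7)
  P4 needs (1, 0, 4) <= (5, 3, 7) -> finishes; pool += (0, 1, 0) = (5, 4, 7)
  P7 needs (5, 1, 6) <= (5, 4, 7) -> finishes; pool += (2, 1, 1) = (7, 5, 8)
  P1 needs (5, 4, 8) <= (7, 5, 8) -> finishes; pool += (0, 1, 0) = (7, 6, 8)


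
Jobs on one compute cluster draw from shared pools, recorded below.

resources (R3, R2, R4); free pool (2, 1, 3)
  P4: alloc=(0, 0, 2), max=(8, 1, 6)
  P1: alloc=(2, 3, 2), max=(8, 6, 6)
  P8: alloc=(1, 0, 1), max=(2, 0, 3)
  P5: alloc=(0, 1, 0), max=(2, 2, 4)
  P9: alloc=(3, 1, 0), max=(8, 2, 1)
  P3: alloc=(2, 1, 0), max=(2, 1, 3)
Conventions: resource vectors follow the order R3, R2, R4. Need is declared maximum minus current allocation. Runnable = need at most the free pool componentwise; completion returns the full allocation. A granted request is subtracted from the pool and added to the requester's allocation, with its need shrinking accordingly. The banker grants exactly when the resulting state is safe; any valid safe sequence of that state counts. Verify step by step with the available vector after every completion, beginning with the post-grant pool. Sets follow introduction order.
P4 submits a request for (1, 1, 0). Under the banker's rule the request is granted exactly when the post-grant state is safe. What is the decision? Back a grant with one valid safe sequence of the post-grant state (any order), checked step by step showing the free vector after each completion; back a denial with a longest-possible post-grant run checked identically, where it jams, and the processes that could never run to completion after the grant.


DENY — the pretend-granted state is unsafe.
Key observation: no order helps: past P8, P3, P5, the free pool tops out at (4, 2, 4), below what each blocked process needs in R3.
Pretend the grant happened; the run P8, P3, P5 goes as far as possible. Check, step by step:
  pool = (1, 0, 3)
  P8 needs (1, 0, 2) <= (1, 0, 3) -> finishes; pool += (1, 0, 1) = (2, 0, 4)
  P3 needs (0, 0, 3) <= (2, 0, 4) -> finishes; pool += (2, 1, 0) = (4, 1, 4)
  P5 needs (2, 1, 4) <= (4, 1, 4) -> finishes; pool += (0, 1, 0) = (4, 2, 4)
  P4 cannot run: need (7, 0, 4) vs free (4, 2, 4) (insufficient R3)
  P1 cannot run: need (6, 3, 4) vs free (4, 2, 4) (insufficient R3 and R2)
  P9 cannot run: need (5, 1, 1) vs free (4, 2, 4) (insufficient R3)
Had the request been granted, P4, P1 and P9 could never finish.


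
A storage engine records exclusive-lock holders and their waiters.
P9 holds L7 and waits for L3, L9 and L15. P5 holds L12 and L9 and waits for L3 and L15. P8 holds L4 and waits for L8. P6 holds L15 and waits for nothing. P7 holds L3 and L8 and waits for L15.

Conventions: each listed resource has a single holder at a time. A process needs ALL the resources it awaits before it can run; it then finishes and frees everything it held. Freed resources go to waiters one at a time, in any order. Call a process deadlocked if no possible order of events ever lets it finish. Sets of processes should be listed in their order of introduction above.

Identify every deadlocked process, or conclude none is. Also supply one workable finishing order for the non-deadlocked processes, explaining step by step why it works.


No process is deadlocked.
Key observation: every chain of waits terminates; starting from the processes that wait on nothing, all the rest unlock in turn.
One completion order for the rest: P6, P7, P8, P5, P9.
Step-by-step check:
  P6 waits on nothing -> runs at once and releases L15
  run P7 (all its waits — L15 — are resolved); releases L3 and L8
  run P8 (all its waits — L8 — are resolved); releases L4
  run P5 (all its waits — L3 and L15 — are resolved); releases L12 and L9
  run P9 (all its waits — L3, L9 and L15 — are resolved); releases L7


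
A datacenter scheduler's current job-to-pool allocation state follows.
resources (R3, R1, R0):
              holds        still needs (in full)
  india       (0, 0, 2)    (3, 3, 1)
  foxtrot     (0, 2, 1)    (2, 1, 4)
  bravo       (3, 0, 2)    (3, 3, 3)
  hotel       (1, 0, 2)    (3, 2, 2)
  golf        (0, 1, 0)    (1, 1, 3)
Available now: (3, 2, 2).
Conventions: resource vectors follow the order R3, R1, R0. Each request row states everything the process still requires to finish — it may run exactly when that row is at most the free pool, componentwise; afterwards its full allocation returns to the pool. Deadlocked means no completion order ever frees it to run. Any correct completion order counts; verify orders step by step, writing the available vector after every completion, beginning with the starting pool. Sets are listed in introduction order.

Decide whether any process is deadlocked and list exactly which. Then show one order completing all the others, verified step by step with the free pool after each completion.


Nothing here is deadlocked.
Key observation: hotel can run right away; the returned allocation unlocks the remaining processes in turn.
The rest can finish in the order hotel, foxtrot, golf, india, bravo. Step-by-step check:
  pool = (3, 2, 2)
  run hotel (needs (3, 2, 2), free (3, 2, 2)); after release of (1, 0, 2) the pool is (4, 2, 4)
  run foxtrot (needs (2, 1, 4), free (4, 2, 4)); after release of (0, 2, 1) the pool is (4, 4, 5)
  run golf (needs (1, 1, 3), free (4, 4, 5)); after release of (0, 1, 0) the pool is (4, 5, 5)
  run india (needs (3, 3, 1), free (4, 5, 5)); after release of (0, 0, 2) the pool is (4, 5, 7)
  run bravo (needs (3, 3, 3), free (4, 5, 7)); after release of (3, 0, 2) the pool is (7, 5, 9)


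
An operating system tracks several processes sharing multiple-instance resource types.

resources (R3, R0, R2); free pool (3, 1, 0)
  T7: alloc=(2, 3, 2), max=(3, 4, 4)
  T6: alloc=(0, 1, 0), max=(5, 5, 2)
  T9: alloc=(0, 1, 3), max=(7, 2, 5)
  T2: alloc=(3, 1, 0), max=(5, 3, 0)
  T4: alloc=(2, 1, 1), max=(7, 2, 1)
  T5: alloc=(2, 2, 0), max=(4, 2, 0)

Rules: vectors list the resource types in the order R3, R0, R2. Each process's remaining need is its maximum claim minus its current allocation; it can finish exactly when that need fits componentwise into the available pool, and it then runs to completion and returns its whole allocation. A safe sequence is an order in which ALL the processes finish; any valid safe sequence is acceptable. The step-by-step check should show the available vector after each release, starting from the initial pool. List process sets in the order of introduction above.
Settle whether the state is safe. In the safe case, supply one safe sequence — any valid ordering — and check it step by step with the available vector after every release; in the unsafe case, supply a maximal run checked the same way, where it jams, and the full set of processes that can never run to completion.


The state is UNSAFE.
Key observation: even finishing T5, T4, T2 leaves just (10, 5, 1) free — too little R2 for any of the remaining processes.
Going as far as possible: T5, T4, T2; after that, nothing fits. Check, step by step:
  pool = (3, 1, 0)
  T5: need (2, 0, 0) fits (3, 1, 0); releases (2, 2, 0), pool now (5, 3, 0)
  T4: need (5, 1, 0) fits (5, 3, 0); releases (2, 1, 1), pool now (7, 4, 1)
  T2: need (2, 2, 0) fits (7, 4, 1); releases (3, 1, 0), pool now (10, 5, 1)
  T7 cannot run: need (1, 1, 2) vs free (10, 5, 1) (insufficient R2)
  T6 cannot run: need (5, 4, 2) vs free (10, 5, 1) (insufficient R2)
  T9 cannot run: need (7, 1, 2) vs free (10, 5, 1) (insufficient R2)
Never able to finish: T7, T6 and T9.


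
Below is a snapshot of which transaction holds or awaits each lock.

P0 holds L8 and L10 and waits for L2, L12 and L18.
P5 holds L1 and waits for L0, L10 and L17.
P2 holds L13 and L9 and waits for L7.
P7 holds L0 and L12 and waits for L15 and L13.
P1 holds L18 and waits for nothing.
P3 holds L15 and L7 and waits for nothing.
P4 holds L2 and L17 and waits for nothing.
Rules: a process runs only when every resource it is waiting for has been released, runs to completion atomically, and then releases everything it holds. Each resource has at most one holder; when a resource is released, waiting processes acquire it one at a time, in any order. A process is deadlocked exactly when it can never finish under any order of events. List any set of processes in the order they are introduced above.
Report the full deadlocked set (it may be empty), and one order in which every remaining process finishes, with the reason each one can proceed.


No process is deadlocked.
Key observation: no waiting chain loops back on itself — every chain ends at a process that waits on nothing, so everyone eventually runs.
A valid finishing order for the others: P4, P3, P2, P7, P1, P0, P5.
Walking it through:
  run P4 (it waits on nothing); releases L2 and L17
  run P3 (it waits on nothing); releases L15 and L7
  P2 waits on L7 — all released -> runs and releases L13 and L9
  P7 waits on L15 and L13 — all released -> runs and releases L0 and L12
  run P1 (it waits on nothing); releases L18
  P0 waits on L2, L12 and L18 — all released -> runs and releases L8 and L10
  P5 waits on L0, L10 and L17 — all released -> runs and releases L1


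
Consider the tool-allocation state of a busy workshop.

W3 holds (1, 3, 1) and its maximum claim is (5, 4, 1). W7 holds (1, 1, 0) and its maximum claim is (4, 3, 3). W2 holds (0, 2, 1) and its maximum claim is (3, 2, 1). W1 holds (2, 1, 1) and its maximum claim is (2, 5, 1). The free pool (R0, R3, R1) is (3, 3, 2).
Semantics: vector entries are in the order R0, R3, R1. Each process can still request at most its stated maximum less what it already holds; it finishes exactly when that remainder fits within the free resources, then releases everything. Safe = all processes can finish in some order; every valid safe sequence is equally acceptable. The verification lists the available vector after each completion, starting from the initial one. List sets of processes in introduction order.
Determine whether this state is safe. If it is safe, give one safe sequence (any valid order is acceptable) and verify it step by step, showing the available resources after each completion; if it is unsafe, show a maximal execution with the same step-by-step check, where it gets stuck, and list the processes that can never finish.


SAFE, for example via the order W2, W1, W3, W7.
Key observation: at W2 the run first touches a limit — (3, 0, 0) against (3, 3, 2), exact on a resource it actually requests.
Check, step by step:
  pool = (3, 3, 2)
  W2: need (3, 0, 0) fits (3, 3, 2); releases (0, 2, 1), pool now (3, 5, 3)
  W1: need (0, 4, 0) fits (3, 5, 3); releases (2, 1, 1), pool now (5, 6, 4)
  W3: need (4, 1, 0) fits (5, 6, 4); releases (1, 3, 1), pool now (6, 9, 5)
  W7: need (3, 2, 3) fits (6, 9, 5); releases (1, 1, 0), pool now (7, 10, 5)


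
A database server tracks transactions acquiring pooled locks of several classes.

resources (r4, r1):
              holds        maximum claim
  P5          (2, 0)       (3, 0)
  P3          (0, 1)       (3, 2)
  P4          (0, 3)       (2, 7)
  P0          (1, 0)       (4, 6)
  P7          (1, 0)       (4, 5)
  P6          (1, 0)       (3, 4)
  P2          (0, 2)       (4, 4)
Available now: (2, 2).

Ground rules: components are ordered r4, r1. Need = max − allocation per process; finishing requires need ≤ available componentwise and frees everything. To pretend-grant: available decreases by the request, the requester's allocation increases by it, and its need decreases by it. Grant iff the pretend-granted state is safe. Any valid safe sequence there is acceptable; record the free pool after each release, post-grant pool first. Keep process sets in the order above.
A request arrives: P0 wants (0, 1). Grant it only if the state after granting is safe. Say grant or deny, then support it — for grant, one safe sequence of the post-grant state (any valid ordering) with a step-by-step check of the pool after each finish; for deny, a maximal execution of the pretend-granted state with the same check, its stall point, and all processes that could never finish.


GRANT. The post-grant state is safe; one safe sequence: P5, P3, P2, P4, P7, P0, P6.
Key observation: post-grant, (2, 1) remains, and an order beginning with P5 completes everyone.
Verifying the post-grant state step by step:
  pool = (2, 1)
  P5 needs (1, 0) <= (2, 1) -> finishes; pool += (2, 0) = (4, 1)
  P3 needs (3, 1) <= (4, 1) -> finishes; pool += (0, 1) = (4, 2)
  P2 needs (4, 2) <= (4, 2) -> finishes; pool += (0, 2) = (4, 4)
  P4 needs (2, 4) <= (4, 4) -> finishes; pool += (0, 3) = (4, 7)
  P7 needs (3, 5) <= (4, 7) -> finishes; pool += (1, 0) = (5, 7)
  P0 needs (3, 5) <= (5, 7) -> finishes; pool += (1, 1) = (6, 8)
  P6 needs (2, 4) <= (6, 8) -> finishes; pool += (1, 0) = (7, 8)


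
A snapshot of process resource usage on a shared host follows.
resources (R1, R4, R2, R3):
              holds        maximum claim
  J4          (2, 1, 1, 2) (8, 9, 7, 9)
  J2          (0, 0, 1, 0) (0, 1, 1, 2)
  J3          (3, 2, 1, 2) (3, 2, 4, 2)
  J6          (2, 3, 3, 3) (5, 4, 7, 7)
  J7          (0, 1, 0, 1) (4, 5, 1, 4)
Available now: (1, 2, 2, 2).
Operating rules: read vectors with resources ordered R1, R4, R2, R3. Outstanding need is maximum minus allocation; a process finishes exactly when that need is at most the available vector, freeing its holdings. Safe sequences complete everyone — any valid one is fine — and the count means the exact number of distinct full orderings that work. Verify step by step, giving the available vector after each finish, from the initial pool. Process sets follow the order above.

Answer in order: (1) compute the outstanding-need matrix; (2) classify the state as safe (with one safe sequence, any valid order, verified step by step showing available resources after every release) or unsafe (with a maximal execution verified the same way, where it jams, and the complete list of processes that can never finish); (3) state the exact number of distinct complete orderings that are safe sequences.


(1) Need matrix, components ordered R1, R4, R2, R3:
  J4: (6, 8, 6, 7)
  J2: (0, 1, 0, 2)
  J3: (0, 0, 3, 0)
  J6: (3, 1, 4, 4)
  J7: (4, 4, 1, 3)
(2) SAFE — a valid safe sequence is J2, J3, J6, J7, J4.
Key observation: reading the order forward, J2 is the first process whose need (0, 1, 0, 2) meets the free pool (1, 2, 2, 2) exactly on a resource it requests.
Step-by-step check:
  pool = (1, 2, 2, 2)
  J2: need (0, 1, 0, 2) fits (1, 2, 2, 2); releases (0, 0, 1, 0), pool now (1, 2, 3, 2)
  J3: need (0, 0, 3, 0) fits (1, 2, 3, 2); releases (3, 2, 1, 2), pool now (4, 4, 4, 4)
  J6: need (3, 1, 4, 4) fits (4, 4, 4, 4); releases (2, 3, 3, 3), pool now (6, 7, 7, 7)
  J7: need (4, 4, 1, 3) fits (6, 7, 7, 7); releases (0, 1, 0, 1), pool now (6, 8, 7, 8)
  J4: need (6, 8, 6, 7) fits (6, 8, 7, 8); releases (2, 1, 1, 2), pool now (8, 9, 8, 10)
(3) The exact count: 2 of the possible complete orderings are safe sequences.


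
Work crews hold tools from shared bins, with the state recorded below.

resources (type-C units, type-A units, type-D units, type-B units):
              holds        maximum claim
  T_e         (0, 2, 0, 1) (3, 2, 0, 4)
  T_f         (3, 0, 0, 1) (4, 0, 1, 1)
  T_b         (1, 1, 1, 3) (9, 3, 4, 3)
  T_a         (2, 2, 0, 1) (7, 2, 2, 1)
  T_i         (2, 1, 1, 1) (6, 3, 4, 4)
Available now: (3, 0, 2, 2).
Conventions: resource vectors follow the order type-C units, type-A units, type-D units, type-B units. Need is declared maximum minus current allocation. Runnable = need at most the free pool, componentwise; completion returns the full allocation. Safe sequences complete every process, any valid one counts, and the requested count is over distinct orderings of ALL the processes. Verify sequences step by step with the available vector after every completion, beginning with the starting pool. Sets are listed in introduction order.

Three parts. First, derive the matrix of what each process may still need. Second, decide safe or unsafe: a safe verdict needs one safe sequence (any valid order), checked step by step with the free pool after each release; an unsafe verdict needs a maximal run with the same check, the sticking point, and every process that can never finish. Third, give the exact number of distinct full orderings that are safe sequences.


(1) Outstanding need per process (order type-C units, type-A units, type-D units, type-B units):
  T_e: (3, 0, 0, 3)
  T_f: (1, 0, 1, 0)
  T_b: (8, 2, 3, 0)
  T_a: (5, 0, 2, 0)
  T_i: (4, 2, 3, 3)
(2) UNSAFE — no complete ordering exists.
Key observation: T_f, T_e, T_a can finish, but then (8, 4, 2, 5) is all there is, and the blocked group's type-D units demands exceed it.
The run T_f, T_e, T_a cannot be extended any further. Step-by-step check:
  pool = (3, 0, 2, 2)
  run T_f (needs (1, 0, 1, 0), free (3, 0, 2, 2)); after release of (3, 0, 0, 1) the pool is (6, 0, 2, 3)
  run T_e (needs (3, 0, 0, 3), free (6, 0, 2, 3)); after release of (0, 2, 0, 1) the pool is (6, 2, 2, 4)
  run T_a (needs (5, 0, 2, 0), free (6, 2, 2, 4)); after release of (2, 2, 0, 1) the pool is (8, 4, 2, 5)
  T_b cannot run: need (8, 2, 3, 0) vs free (8, 4, 2, 5) (insufficient type-D units)
  T_i cannot run: need (4, 2, 3, 3) vs free (8, 4, 2, 5) (insufficient type-D units)
Processes that can never finish: T_b and T_i.
(3) Exactly 0 of the possible complete orderings are safe sequences.


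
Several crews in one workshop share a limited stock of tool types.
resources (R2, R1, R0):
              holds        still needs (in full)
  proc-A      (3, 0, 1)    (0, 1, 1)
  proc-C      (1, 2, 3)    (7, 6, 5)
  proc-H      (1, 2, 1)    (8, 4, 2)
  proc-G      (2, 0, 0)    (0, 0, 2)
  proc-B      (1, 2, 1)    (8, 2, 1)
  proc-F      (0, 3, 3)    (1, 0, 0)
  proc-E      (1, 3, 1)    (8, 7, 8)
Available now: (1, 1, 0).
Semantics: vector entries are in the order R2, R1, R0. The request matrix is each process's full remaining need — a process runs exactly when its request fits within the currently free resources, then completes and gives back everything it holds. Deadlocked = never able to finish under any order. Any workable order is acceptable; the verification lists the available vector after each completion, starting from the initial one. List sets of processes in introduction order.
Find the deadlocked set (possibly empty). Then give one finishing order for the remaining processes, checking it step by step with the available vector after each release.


Deadlocked set: proc-C, proc-H, proc-B and proc-E.
Key observation: proc-F, proc-A, proc-G can finish, but then (6, 4, 4) is all there is, and the blocked group's R2 demands exceed it.
One completion order for the rest: proc-F, proc-A, proc-G. Check, step by step:
  pool = (1, 1, 0)
  proc-F: need (1, 0, 0) fits (1, 1, 0); releases (0, 3, 3), pool now (1, 4, 3)
  proc-A: need (0, 1, 1) fits (1, 4, 3); releases (3, 0, 1), pool now (4, 4, 4)
  proc-G: need (0, 0, 2) fits (4, 4, 4); releases (2, 0, 0), pool now (6, 4, 4)
None of the blocked processes ever fits:
  blocked: proc-C wants (7, 6, 5), pool (6, 4, 4) — not enough R2, R1 and R0
  blocked: proc-H wants (8, 4, 2), pool (6, 4, 4) — not enough R2
  blocked: proc-B wants (8, 2, 1), pool (6, 4, 4) — not enough R2
  blocked: proc-E wants (8, 7, 8), pool (6, 4, 4) — not enough R2, R1 and R0


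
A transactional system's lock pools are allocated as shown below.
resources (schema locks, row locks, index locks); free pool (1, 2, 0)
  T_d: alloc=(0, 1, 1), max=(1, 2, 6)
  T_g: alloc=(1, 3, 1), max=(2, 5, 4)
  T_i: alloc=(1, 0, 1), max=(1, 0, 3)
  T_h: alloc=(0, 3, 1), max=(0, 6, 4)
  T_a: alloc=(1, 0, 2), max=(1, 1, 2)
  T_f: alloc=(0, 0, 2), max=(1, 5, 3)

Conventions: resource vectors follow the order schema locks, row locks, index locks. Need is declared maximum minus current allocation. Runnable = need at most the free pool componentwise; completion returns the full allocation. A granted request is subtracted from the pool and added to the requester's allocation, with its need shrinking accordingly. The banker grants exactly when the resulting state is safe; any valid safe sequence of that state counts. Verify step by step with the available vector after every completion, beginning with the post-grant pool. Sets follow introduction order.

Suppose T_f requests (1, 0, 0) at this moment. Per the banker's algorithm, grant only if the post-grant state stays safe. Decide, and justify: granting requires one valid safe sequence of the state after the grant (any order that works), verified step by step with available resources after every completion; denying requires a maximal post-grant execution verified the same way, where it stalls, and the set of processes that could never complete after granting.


GRANT. The post-grant state is safe; one safe sequence: T_a, T_i, T_g, T_h, T_d, T_f.
Key observation: after the grant the pool drops to (0, 2, 0), which still lets T_a finish first and unwind the rest.
Check on the post-grant state, step by step:
  pool = (0, 2, 0)
  run T_a (needs (0, 1, 0), free (0, 2, 0)); after release of (1, 0, 2) the pool is (1, 2, 2)
  run T_i (needs (0, 0, 2), free (1, 2, 2)); after release of (1, 0, 1) the pool is (2, 2, 3)
  run T_g (needs (1, 2, 3), free (2, 2, 3)); after release of (1, 3, 1) the pool is (3, 5, 4)
  run T_h (needs (0, 3, 3), free (3, 5, 4)); after release of (0, 3, 1) the pool is (3, 8, 5)
  run T_d (needs (1, 1, 5), free (3, 8, 5)); after release of (0, 1, 1) the pool is (3, 9, 6)
  run T_f (needs (0, 5, 1), free (3, 9, 6)); after release of (1, 0, 2) the pool is (4, 9, 8)


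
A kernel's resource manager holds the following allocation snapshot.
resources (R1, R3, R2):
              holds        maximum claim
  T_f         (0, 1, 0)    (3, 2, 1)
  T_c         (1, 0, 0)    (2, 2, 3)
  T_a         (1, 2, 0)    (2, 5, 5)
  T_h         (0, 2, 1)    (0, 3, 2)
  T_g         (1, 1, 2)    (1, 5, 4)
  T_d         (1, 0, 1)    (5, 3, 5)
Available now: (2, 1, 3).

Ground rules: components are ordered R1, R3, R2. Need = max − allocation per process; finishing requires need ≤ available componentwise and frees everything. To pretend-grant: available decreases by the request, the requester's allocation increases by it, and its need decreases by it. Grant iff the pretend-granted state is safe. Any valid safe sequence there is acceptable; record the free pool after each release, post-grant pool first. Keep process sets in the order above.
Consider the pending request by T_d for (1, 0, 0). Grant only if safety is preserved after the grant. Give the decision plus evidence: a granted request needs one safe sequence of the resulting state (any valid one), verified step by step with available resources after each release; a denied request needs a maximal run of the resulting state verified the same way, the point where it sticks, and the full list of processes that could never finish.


DENY — the pretend-granted state is unsafe.
Key observation: after T_h, T_c the pool peaks at (2, 3, 4), and each blocked process is short somewhere: T_f on R1; T_a on R2; T_g on R3; T_d on R1.
After a pretend grant, a maximal execution: T_h, T_c — then nothing else fits. Walking it through:
  pool = (1, 1, 3)
  T_h: need (0, 1, 1) fits (1, 1, 3); releases (0, 2, 1), pool now (1, 3, 4)
  T_c: need (1, 2, 3) fits (1, 3, 4); releases (1, 0, 0), pool now (2, 3, 4)
  T_f still needs (3, 1, 1) but only (2, 3, 4) is free — short on R1
  T_a still needs (1, 3, 5) but only (2, 3, 4) is free — short on R2
  T_g still needs (0, 4, 2) but only (2, 3, 4) is free — short on R3
  T_d still needs (3, 3, 4) but only (2, 3, 4) is free — short on R1
Post-grant, the permanently blocked set is T_f, T_a, T_g and T_d.


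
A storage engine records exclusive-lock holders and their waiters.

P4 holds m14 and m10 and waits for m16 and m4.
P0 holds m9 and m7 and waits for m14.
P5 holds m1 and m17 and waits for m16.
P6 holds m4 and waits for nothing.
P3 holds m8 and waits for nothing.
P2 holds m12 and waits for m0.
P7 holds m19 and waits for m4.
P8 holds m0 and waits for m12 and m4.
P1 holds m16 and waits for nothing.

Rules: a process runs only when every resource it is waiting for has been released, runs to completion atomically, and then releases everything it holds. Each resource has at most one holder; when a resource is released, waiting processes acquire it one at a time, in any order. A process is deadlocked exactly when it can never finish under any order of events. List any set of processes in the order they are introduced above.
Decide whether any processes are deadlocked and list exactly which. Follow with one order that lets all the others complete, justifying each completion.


Deadlocked set: P2 and P8.
Key observation: the wait chain closes on itself along P2 -> P8 -> P2; no other process is dragged down with it.
The rest can finish in the order P6, P1, P3, P5, P4, P0, P7.
Walking it through:
  P6: no waits; runs immediately, freeing m4
  P1: no waits; runs immediately, freeing m16
  P3: no waits; runs immediately, freeing m8
  P5: everything it awaited (m16) is free; runs, freeing m1 and m17
  P4: everything it awaited (m16 and m4) is free; runs, freeing m14 and m10
  P0: everything it awaited (m14) is free; runs, freeing m9 and m7
  P7: everything it awaited (m4) is free; runs, freeing m19


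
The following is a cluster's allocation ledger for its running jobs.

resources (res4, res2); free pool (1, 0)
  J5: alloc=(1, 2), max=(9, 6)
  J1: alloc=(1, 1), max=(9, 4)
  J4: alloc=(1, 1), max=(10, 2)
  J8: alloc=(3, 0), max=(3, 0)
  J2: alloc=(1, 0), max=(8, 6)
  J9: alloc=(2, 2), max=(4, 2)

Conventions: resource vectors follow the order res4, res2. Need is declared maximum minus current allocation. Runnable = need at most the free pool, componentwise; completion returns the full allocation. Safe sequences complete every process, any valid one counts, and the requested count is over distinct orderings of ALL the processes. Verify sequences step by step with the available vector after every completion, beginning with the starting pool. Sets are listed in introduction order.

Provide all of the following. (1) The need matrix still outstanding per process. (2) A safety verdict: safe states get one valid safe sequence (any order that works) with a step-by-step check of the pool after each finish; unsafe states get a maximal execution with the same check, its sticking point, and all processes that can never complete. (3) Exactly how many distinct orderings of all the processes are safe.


(1) Outstanding need per process (order res4, res2):
  J5: (8, 4)
  J1: (8, 3)
  J4: (9, 1)
  J8: (0, 0)
  J2: (7, 6)
  J9: (2, 0)
(2) The state is UNSAFE.
Key observation: once J8, J9 finish, the pool peaks at (6, 2) — and every remaining process still needs more res4 than that.
Going as far as possible: J8, J9; after that, nothing fits. Verifying each step:
  pool = (1, 0)
  J8: need (0, 0) fits (1, 0); releases (3, 0), pool now (4, 0)
  J9: need (2, 0) fits (4, 0); releases (2, 2), pool now (6, 2)
  J5 still needs (8, 4) but only (6, 2) is free — short on res4 and res2
  J1 still needs (8, 3) but only (6, 2) is free — short on res4 and res2
  J4 still needs (9, 1) but only (6, 2) is free — short on res4
  J2 still needs (7, 6) but only (6, 2) is free — short on res4 and res2
Permanently blocked: J5, J1, J4 and J2.
(3) Precisely 0 of the possible complete orderings are safe sequences.


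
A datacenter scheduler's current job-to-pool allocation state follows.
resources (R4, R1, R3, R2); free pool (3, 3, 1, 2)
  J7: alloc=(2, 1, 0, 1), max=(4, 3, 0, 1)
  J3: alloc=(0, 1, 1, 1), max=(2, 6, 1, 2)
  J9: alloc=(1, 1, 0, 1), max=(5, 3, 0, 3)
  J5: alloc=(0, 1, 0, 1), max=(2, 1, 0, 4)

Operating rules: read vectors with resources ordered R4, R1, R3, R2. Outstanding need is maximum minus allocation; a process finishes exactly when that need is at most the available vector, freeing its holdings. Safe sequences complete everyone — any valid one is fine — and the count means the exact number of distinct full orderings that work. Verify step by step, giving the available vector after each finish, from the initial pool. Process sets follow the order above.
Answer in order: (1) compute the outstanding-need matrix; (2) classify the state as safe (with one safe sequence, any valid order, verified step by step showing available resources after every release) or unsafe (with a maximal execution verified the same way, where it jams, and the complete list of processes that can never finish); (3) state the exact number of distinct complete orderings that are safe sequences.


(1) Remaining need (order R4, R1, R3, R2):
  J7: (2, 2, 0, 0)
  J3: (2, 5, 0, 1)
  J9: (4, 2, 0, 2)
  J5: (2, 0, 0, 3)
(2) SAFE — a valid safe sequence is J7, J9, J3, J5.
Key observation: J3 marks the first exact bind of the order: its need (2, 5, 0, 1) fits the free (6, 5, 1, 4) with zero slack on a requested resource.
Check, step by step:
  pool = (3, 3, 1, 2)
  J7: need (2, 2, 0, 0) fits (3, 3, 1, 2); releases (2, 1, 0, 1), pool now (5, 4, 1, 3)
  J9: need (4, 2, 0, 2) fits (5, 4, 1, 3); releases (1, 1, 0, 1), pool now (6, 5, 1, 4)
  J3: need (2, 5, 0, 1) fits (6, 5, 1, 4); releases (0, 1, 1, 1), pool now (6, 6, 2, 5)
  J5: need (2, 0, 0, 3) fits (6, 6, 2, 5); releases (0, 1, 0, 1), pool now (6, 7, 2, 6)
(3) Exactly 4 of the possible complete orderings are safe sequences.


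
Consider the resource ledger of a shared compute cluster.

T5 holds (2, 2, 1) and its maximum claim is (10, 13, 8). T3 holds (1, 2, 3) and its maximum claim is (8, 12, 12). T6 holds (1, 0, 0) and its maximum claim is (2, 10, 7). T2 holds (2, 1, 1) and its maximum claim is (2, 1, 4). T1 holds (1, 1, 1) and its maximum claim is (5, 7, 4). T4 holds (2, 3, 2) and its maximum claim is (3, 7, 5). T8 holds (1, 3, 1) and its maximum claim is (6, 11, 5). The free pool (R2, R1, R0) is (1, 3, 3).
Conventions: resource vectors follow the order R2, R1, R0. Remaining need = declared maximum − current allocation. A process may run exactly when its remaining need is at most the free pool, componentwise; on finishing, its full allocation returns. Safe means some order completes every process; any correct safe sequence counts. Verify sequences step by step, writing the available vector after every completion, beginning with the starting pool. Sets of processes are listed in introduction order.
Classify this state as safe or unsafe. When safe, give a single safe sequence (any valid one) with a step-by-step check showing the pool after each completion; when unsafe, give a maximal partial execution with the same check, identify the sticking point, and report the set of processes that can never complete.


SAFE — a valid safe sequence is T2, T4, T1, T8, T6, T5, T3.
Key observation: reading the order forward, T2 is the first process whose need (0, 0, 3) meets the free pool (1, 3, 3) exactly on a resource it requests.
Step-by-step check:
  pool = (1, 3, 3)
  T2 needs (0, 0, 3) <= (1, 3, 3) -> finishes; pool += (2, 1, 1) = (3, 4, 4)
  T4 needs (1, 4, 3) <= (3, 4, 4) -> finishes; pool += (2, 3, 2) = (5, 7, 6)
  T1 needs (4, 6, 3) <= (5, 7, 6) -> finishes; pool += (1, 1, 1) = (6, 8, 7)
  T8 needs (5, 8, 4) <= (6, 8, 7) -> finishes; pool += (1, 3, 1) = (7, 11, 8)
  T6 needs (1, 10, 7) <= (7, 11, 8) -> finishes; pool += (1, 0, 0) = (8, 11, 8)
  T5 needs (8, 11, 7) <= (8, 11, 8) -> finishes; pool += (2, 2, 1) = (10, 13, 9)
  T3 needs (7, 10, 9) <= (10, 13, 9) -> finishes; pool += (1, 2, 3) = (11, 15, 12)
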